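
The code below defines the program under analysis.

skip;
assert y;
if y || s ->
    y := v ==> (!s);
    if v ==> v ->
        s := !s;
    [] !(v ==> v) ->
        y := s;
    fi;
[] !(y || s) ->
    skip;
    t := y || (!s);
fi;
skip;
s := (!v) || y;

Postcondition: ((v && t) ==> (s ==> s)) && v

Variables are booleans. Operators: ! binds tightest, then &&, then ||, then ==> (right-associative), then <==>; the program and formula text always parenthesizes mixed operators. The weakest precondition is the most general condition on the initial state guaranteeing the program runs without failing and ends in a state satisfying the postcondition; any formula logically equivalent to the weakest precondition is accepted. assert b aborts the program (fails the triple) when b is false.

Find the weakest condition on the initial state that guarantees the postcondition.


Working backward. After the program, the postcondition ((v && t) ==> (s ==> s)) && v must hold; in canonical form it is v.
Before s := (!v) || y: v
Before skip: v
Then branch requires v; else branch requires v.
Before the if: ((y || s) ==> v) && ((!(y || s)) ==> v)
Before assert y: y && ((y || s) ==> v) && ((!(y || s)) ==> v)
Before skip: y && ((y || s) ==> v) && ((!(y || s)) ==> v)
Answer: WP = y && ((y || s) ==> v) && ((!(y || s)) ==> v)


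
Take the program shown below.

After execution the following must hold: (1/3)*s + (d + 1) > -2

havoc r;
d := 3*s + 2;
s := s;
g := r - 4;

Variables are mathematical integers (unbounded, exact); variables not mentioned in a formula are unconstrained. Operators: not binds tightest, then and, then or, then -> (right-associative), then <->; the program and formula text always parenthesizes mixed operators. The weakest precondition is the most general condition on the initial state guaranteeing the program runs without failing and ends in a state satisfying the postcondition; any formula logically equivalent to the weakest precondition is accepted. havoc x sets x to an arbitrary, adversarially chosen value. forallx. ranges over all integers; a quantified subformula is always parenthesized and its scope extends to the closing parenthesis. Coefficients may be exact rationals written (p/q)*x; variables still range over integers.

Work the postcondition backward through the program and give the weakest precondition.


Working backward. After the program, the postcondition (1/3)*s + (d + 1) > -2 must hold; in canonical form it is d + (1/3)*s > -3.
Before g := r - 4: d + (1/3)*s > -3
Before s := s: d + (1/3)*s > -3
Before d := 3*s + 2: (10/3)*s > -5
Before havoc r: (10/3)*s > -5
Answer: WP = (10/3)*s > -5


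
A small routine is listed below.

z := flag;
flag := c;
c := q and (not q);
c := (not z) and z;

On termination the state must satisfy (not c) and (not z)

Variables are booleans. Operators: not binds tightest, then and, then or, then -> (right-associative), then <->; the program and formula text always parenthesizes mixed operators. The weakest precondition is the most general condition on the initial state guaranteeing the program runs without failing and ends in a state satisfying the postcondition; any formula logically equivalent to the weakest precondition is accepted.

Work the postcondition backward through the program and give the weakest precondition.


Working backward. After the program, (not c) and (not z) must hold.
Before c := (not z) and z: not z
Before c := q and (not q): not z
Before flag := c: not z
Before z := flag: not flag
Answer: WP = not flag


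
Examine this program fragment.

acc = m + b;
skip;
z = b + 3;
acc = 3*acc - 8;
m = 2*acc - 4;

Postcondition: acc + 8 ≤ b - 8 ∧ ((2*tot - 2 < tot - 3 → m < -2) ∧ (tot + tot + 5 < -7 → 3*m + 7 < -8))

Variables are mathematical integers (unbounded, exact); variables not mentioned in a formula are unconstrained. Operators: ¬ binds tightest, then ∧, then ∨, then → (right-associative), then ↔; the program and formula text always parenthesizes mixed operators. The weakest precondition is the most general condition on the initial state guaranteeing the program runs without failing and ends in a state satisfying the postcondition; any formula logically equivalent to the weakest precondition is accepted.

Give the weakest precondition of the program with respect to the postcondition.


Working backward. After the program, the postcondition acc + 8 ≤ b - 8 ∧ ((2*tot - 2 < tot - 3 → m < -2) ∧ (tot + tot + 5 < -7 → 3*m + 7 < -8)) must hold; in canonical form it is acc ≤ b - 16 ∧ (tot < -1 → m < -2) ∧ (2*tot < -12 → 3*m < -15).
Before m := 2*acc - 4: acc ≤ b - 16 ∧ (tot < -1 → 2*acc < 2) ∧ (2*tot < -12 → 6*acc < -3)
Before acc := 3*acc - 8: 3*acc ≤ b - 8 ∧ (tot < -1 → 6*acc < 18) ∧ (2*tot < -12 → 18*acc < 45)
Before z := b + 3: 3*acc ≤ b - 8 ∧ (tot < -1 → 6*acc < 18) ∧ (2*tot < -12 → 18*acc < 45)
Before skip: 3*acc ≤ b - 8 ∧ (tot < -1 → 6*acc < 18) ∧ (2*tot < -12 → 18*acc < 45)
Before acc := m + b: 2*b + 3*m ≤ -8 ∧ (tot < -1 → 6*b + 6*m < 18) ∧ (2*tot < -12 → 18*b + 18*m < 45)
Answer: WP = 2*b + 3*m ≤ -8 ∧ (tot < -1 → 6*b + 6*m < 18) ∧ (2*tot < -12 → 18*b + 18*m < 45)


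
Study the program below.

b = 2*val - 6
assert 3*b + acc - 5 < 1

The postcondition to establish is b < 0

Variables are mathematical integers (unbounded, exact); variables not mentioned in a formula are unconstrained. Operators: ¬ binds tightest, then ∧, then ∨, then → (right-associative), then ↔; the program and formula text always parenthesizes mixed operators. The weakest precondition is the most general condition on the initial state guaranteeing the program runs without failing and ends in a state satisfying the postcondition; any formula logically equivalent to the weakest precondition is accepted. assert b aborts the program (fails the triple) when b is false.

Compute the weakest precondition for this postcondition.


Working backward. After the program, b < 0 must hold.
Before assert 3*b + acc - 5 < 1: acc + 3*b < 6 ∧ b < 0
Before b := 2*val - 6: acc + 6*val < 24 ∧ 2*val < 6
Answer: WP = acc + 6*val < 24 ∧ 2*val < 6


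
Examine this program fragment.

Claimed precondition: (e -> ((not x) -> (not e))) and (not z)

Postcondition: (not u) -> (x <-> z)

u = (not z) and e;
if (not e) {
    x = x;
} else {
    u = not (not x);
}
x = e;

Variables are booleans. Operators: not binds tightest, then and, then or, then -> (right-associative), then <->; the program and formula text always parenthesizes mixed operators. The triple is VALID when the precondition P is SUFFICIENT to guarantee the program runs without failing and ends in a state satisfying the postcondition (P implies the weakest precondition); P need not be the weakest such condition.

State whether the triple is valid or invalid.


Working backward. After the program, (not u) -> (x <-> z) must hold.
Before x := e: (not u) -> (e <-> z)
Then branch requires (not u) -> (e <-> z); else branch requires (not x) -> (e <-> z).
Before the if: ((not e) -> ((not u) -> (e <-> z))) and (e -> ((not x) -> (e <-> z)))
Before u := (not z) and e: ((not e) -> ((not ((not z) and e)) -> (e <-> z))) and (e -> ((not x) -> (e <-> z)))
The weakest precondition is ((not e) -> ((not ((not z) and e)) -> (e <-> z))) and (e -> ((not x) -> (e <-> z))).
Check whether (e -> ((not x) -> (not e))) and (not z) implies it.
Every state satisfying the precondition satisfies the weakest precondition: the implication holds.
Answer: valid


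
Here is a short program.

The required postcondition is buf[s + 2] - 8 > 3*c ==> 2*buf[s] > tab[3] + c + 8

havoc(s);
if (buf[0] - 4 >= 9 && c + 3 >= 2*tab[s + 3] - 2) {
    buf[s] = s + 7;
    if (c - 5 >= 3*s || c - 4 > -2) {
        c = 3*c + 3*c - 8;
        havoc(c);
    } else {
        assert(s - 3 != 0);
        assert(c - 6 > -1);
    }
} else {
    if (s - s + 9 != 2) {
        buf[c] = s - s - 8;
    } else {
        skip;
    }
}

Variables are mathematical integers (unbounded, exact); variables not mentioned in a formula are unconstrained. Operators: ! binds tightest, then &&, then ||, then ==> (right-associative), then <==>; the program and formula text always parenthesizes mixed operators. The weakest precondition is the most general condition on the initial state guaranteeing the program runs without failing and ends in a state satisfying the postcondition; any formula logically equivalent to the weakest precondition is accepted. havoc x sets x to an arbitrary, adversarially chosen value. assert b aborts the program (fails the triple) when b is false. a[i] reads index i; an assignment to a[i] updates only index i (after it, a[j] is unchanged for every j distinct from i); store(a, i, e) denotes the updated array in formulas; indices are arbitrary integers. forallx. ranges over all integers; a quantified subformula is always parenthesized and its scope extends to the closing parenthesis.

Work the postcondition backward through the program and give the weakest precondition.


Working backward. After the program, the postcondition buf[s + 2] - 8 > 3*c ==> 2*buf[s] > tab[3] + c + 8 must hold; in canonical form it is buf[s + 2] > 3*c + 8 ==> 2*buf[s] > tab[3] + c + 8.
Then branch requires ((c >= 3*s + 5 || c > 2) ==> (forall c_1. (store(buf, s, s + 7)[s + 2] > 3*c_1 + 8 ==> 2*store(buf, s, s + 7)[s] > tab[3] + c_1 + 8))) && ((!(c >= 3*s + 5 || c > 2)) ==> (s != 3 && c > 5 && (store(buf, s, s + 7)[s + 2] > 3*c + 8 ==> 2*store(buf, s, s + 7)[s] > tab[3] + c + 8))); else branch requires store(buf, c, -8)[s + 2] > 3*c + 8 ==> 2*store(buf, c, -8)[s] > tab[3] + c + 8.
Before the if: ((buf[0] >= 13 && c >= 2*tab[s + 3] - 5) ==> (((c >= 3*s + 5 || c > 2) ==> (forall c_1. (store(buf, s, s + 7)[s + 2] > 3*c_1 + 8 ==> 2*store(buf, s, s + 7)[s] > tab[3] + c_1 + 8))) && ((!(c >= 3*s + 5 || c > 2)) ==> (s != 3 && c > 5 && (store(buf, s, s + 7)[s + 2] > 3*c + 8 ==> 2*store(buf, s, s + 7)[s] > tab[3] + c + 8))))) && ((!(buf[0] >= 13 && c >= 2*tab[s + 3] - 5)) ==> (store(buf, c, -8)[s + 2] > 3*c + 8 ==> 2*store(buf, c, -8)[s] > tab[3] + c + 8))
Before havoc s: forall s_1. (((buf[0] >= 13 && c >= 2*tab[s_1 + 3] - 5) ==> (((c >= 3*s_1 + 5 || c > 2) ==> (forall c_1. (store(buf, s_1, s_1 + 7)[s_1 + 2] > 3*c_1 + 8 ==> 2*store(buf, s_1, s_1 + 7)[s_1] > tab[3] + c_1 + 8))) && ((!(c >= 3*s_1 + 5 || c > 2)) ==> (s_1 != 3 && c > 5 && (store(buf, s_1, s_1 + 7)[s_1 + 2] > 3*c + 8 ==> 2*store(buf, s_1, s_1 + 7)[s_1] > tab[3] + c + 8))))) && ((!(buf[0] >= 13 && c >= 2*tab[s_1 + 3] - 5)) ==> (store(buf, c, -8)[s_1 + 2] > 3*c + 8 ==> 2*store(buf, c, -8)[s_1] > tab[3] + c + 8)))
Answer: WP = forall s_1. (((buf[0] >= 13 && c >= 2*tab[s_1 + 3] - 5) ==> (((c >= 3*s_1 + 5 || c > 2) ==> (forall c_1. (store(buf, s_1, s_1 + 7)[s_1 + 2] > 3*c_1 + 8 ==> 2*store(buf, s_1, s_1 + 7)[s_1] > tab[3] + c_1 + 8))) && ((!(c >= 3*s_1 + 5 || c > 2)) ==> (s_1 != 3 && c > 5 && (store(buf, s_1, s_1 + 7)[s_1 + 2] > 3*c + 8 ==> 2*store(buf, s_1, s_1 + 7)[s_1] > tab[3] + c + 8))))) && ((!(buf[0] >= 13 && c >= 2*tab[s_1 + 3] - 5)) ==> (store(buf, c, -8)[s_1 + 2] > 3*c + 8 ==> 2*store(buf, c, -8)[s_1] > tab[3] + c + 8)))


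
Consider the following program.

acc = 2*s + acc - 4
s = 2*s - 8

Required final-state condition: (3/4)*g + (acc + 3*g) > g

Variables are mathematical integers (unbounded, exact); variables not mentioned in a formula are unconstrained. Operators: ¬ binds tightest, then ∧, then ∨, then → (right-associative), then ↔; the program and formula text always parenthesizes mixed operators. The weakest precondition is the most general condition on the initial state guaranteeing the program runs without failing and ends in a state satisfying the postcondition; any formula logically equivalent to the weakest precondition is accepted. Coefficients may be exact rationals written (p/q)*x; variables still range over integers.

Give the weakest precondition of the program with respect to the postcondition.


Working backward. After the program, the postcondition (3/4)*g + (acc + 3*g) > g must hold; in canonical form it is acc + (11/4)*g > 0.
Before s := 2*s - 8: acc + (11/4)*g > 0
Before acc := 2*s + acc - 4: acc + (11/4)*g + 2*s > 4
Answer: WP = acc + (11/4)*g + 2*s > 4


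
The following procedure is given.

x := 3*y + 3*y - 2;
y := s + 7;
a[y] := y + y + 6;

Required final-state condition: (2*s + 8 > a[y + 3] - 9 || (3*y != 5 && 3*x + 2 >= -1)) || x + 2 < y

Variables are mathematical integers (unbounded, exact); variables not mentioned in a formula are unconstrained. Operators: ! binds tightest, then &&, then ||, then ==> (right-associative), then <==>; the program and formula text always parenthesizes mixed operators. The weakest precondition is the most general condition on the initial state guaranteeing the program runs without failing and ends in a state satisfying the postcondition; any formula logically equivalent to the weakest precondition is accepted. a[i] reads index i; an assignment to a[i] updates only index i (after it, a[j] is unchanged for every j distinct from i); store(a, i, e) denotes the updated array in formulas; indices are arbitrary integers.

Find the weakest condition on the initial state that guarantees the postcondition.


Working backward. After the program, the postcondition (2*s + 8 > a[y + 3] - 9 || (3*y != 5 && 3*x + 2 >= -1)) || x + 2 < y must hold; in canonical form it is 2*s > a[y + 3] - 17 || (3*y != 5 && 3*x >= -3) || x < y - 2.
Before a[y] := y + y + 6: 2*s > store(a, y, 2*y + 6)[y + 3] - 17 || (3*y != 5 && 3*x >= -3) || x < y - 2
Before y := s + 7: 2*s > store(a, s + 7, 2*s + 20)[s + 10] - 17 || (3*s != -16 && 3*x >= -3) || x < s + 5
Before x := 3*y + 3*y - 2: 2*s > store(a, s + 7, 2*s + 20)[s + 10] - 17 || (3*s != -16 && 18*y >= 3) || 6*y < s + 7
Answer: WP = 2*s > store(a, s + 7, 2*s + 20)[s + 10] - 17 || (3*s != -16 && 18*y >= 3) || 6*y < s + 7


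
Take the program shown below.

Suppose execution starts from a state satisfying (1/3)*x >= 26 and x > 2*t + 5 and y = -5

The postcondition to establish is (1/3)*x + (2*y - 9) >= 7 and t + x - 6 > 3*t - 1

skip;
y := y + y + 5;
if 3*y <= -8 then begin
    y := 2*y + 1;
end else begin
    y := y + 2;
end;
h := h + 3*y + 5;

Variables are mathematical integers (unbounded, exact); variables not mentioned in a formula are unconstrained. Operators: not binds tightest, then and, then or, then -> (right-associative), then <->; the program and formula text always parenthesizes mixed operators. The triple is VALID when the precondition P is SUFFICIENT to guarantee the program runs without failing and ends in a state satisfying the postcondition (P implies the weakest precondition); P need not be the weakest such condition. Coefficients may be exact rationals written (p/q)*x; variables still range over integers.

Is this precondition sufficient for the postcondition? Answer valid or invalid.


Working backward. After the program, the postcondition (1/3)*x + (2*y - 9) >= 7 and t + x - 6 > 3*t - 1 must hold; in canonical form it is (1/3)*x + 2*y >= 16 and x > 2*t + 5.
Before h := h + 3*y + 5: (1/3)*x + 2*y >= 16 and x > 2*t + 5
Then branch requires (1/3)*x + 4*y >= 14 and x > 2*t + 5; else branch requires (1/3)*x + 2*y >= 12 and x > 2*t + 5.
Before the if: (3*y <= -8 -> ((1/3)*x + 4*y >= 14 and x > 2*t + 5)) and ((not (3*y <= -8)) -> ((1/3)*x + 2*y >= 12 and x > 2*t + 5))
Before y := y + y + 5: (6*y <= -23 -> ((1/3)*x + 8*y >= -6 and x > 2*t + 5)) and ((not (6*y <= -23)) -> ((1/3)*x + 4*y >= 2 and x > 2*t + 5))
Before skip: (6*y <= -23 -> ((1/3)*x + 8*y >= -6 and x > 2*t + 5)) and ((not (6*y <= -23)) -> ((1/3)*x + 4*y >= 2 and x > 2*t + 5))
The weakest precondition is (6*y <= -23 -> ((1/3)*x + 8*y >= -6 and x > 2*t + 5)) and ((not (6*y <= -23)) -> ((1/3)*x + 4*y >= 2 and x > 2*t + 5)).
Check whether (1/3)*x >= 26 and x > 2*t + 5 and y = -5 implies it.
Countermodel: at the initial state t = 0, x = 78, y = -5, the precondition holds but the weakest precondition fails.
Answer: invalid


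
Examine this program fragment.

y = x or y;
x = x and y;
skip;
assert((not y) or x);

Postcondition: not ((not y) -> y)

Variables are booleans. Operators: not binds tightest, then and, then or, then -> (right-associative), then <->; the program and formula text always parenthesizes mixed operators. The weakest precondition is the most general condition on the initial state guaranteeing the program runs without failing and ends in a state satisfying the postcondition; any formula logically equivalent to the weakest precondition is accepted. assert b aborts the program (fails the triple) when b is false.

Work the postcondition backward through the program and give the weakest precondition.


Working backward. After the program, not ((not y) -> y) must hold.
Before assert (not y) or x: ((not y) or x) and (not ((not y) -> y))
Before skip: ((not y) or x) and (not ((not y) -> y))
Before x := x and y: ((not y) or (x and y)) and (not ((not y) -> y))
Before y := x or y: ((not (x or y)) or (x and (x or y))) and (not ((not (x or y)) -> (x or y)))
Answer: WP = ((not (x or y)) or (x and (x or y))) and (not ((not (x or y)) -> (x or y)))


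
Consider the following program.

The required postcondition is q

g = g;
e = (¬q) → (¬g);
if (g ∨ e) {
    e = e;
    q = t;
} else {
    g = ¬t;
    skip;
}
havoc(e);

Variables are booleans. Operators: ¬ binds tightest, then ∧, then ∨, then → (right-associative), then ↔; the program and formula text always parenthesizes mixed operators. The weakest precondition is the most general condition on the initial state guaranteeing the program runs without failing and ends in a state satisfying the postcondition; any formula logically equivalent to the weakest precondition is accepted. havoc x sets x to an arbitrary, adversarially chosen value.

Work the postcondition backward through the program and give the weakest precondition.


Working backward. After the program, q must hold.
Before havoc e: q
Then branch requires t; else branch requires q.
Before the if: ((g ∨ e) → t) ∧ ((¬(g ∨ e)) → q)
Before e := (¬q) → (¬g): ((g ∨ ((¬q) → (¬g))) → t) ∧ ((¬(g ∨ ((¬q) → (¬g)))) → q)
Before g := g: ((g ∨ ((¬q) → (¬g))) → t) ∧ ((¬(g ∨ ((¬q) → (¬g)))) → q)
Answer: WP = ((g ∨ ((¬q) → (¬g))) → t) ∧ ((¬(g ∨ ((¬q) → (¬g)))) → q)


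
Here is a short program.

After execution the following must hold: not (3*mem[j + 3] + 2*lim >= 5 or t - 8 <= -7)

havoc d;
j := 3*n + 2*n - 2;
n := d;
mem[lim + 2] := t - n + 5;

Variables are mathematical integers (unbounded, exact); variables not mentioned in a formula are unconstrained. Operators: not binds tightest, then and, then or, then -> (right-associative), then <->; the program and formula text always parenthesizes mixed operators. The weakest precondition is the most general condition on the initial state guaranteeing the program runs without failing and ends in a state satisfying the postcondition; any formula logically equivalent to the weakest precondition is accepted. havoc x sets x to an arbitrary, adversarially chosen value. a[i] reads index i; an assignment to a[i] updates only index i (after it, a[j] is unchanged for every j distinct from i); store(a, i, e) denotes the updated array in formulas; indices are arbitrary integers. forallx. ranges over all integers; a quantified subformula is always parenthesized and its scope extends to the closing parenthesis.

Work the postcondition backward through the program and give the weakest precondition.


Working backward. After the program, the postcondition not (3*mem[j + 3] + 2*lim >= 5 or t - 8 <= -7) must hold; in canonical form it is not (3*mem[j + 3] + 2*lim >= 5 or t <= 1).
Before mem[lim + 2] := t - n + 5: not (3*store(mem, lim + 2, -n + t + 5)[j + 3] + 2*lim >= 5 or t <= 1)
Before n := d: not (3*store(mem, lim + 2, -d + t + 5)[j + 3] + 2*lim >= 5 or t <= 1)
Before j := 3*n + 2*n - 2: not (3*store(mem, lim + 2, -d + t + 5)[5*n + 1] + 2*lim >= 5 or t <= 1)
Before havoc d: forall d_1. (not (3*store(mem, lim + 2, -d_1 + t + 5)[5*n + 1] + 2*lim >= 5 or t <= 1))
Answer: WP = forall d_1. (not (3*store(mem, lim + 2, -d_1 + t + 5)[5*n + 1] + 2*lim >= 5 or t <= 1))


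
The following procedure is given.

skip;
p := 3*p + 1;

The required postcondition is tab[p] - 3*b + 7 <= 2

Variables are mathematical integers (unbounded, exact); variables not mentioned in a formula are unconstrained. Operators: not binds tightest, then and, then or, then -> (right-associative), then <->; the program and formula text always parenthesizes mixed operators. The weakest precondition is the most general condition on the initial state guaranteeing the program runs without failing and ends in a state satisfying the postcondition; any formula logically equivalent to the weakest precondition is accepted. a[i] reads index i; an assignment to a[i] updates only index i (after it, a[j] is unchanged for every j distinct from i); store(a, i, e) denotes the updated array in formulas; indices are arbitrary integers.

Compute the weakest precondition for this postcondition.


Working backward. After the program, the postcondition tab[p] - 3*b + 7 <= 2 must hold; in canonical form it is tab[p] <= 3*b - 5.
Before p := 3*p + 1: tab[3*p + 1] <= 3*b - 5
Before skip: tab[3*p + 1] <= 3*b - 5
Answer: WP = tab[3*p + 1] <= 3*b - 5


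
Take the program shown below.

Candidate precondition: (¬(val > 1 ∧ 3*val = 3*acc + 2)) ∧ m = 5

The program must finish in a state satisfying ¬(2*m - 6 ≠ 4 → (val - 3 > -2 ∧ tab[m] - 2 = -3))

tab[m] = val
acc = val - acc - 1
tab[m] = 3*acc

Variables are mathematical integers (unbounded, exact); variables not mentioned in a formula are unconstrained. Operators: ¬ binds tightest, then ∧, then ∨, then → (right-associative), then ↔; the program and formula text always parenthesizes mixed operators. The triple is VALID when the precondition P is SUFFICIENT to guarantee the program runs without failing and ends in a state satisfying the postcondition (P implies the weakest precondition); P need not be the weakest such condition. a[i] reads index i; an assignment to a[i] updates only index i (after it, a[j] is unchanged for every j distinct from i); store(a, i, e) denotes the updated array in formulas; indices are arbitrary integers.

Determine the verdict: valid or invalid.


Working backward. After the program, the postcondition ¬(2*m - 6 ≠ 4 → (val - 3 > -2 ∧ tab[m] - 2 = -3)) must hold; in canonical form it is ¬(2*m ≠ 10 → (val > 1 ∧ tab[m] = -1)).
Before tab[m] := 3*acc: ¬(2*m ≠ 10 → (val > 1 ∧ store(tab, m, 3*acc)[m] = -1))
Before acc := val - acc - 1: ¬(2*m ≠ 10 → (val > 1 ∧ store(tab, m, -3*acc + 3*val - 3)[m] = -1))
Before tab[m] := val: ¬(2*m ≠ 10 → (val > 1 ∧ store(store(tab, m, val), m, -3*acc + 3*val - 3)[m] = -1))
The weakest precondition is ¬(2*m ≠ 10 → (val > 1 ∧ store(store(tab, m, val), m, -3*acc + 3*val - 3)[m] = -1)).
Check whether (¬(val > 1 ∧ 3*val = 3*acc + 2)) ∧ m = 5 implies it.
Countermodel: at the initial state acc = 0, m = 5, tab = {[5] = 0, elsewhere 0}, val = 0, the precondition holds but the weakest precondition fails.
Answer: invalid


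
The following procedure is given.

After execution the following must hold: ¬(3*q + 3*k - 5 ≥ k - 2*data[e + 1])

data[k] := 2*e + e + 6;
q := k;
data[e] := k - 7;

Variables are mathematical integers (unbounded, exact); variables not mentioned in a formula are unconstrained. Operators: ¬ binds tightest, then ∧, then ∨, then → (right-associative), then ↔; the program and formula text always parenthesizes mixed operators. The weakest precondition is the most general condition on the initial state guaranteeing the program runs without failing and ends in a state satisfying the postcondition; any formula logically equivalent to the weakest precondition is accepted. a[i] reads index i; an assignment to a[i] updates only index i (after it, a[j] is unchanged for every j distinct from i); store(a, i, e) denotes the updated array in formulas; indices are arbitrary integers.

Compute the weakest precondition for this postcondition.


Working backward. After the program, the postcondition ¬(3*q + 3*k - 5 ≥ k - 2*data[e + 1]) must hold; in canonical form it is ¬(2*data[e + 1] + 2*k + 3*q ≥ 5).
Before data[e] := k - 7: ¬(2*store(data, e, k - 7)[e + 1] + 2*k + 3*q ≥ 5)
Before q := k: ¬(2*store(data, e, k - 7)[e + 1] + 5*k ≥ 5)
Before data[k] := 2*e + e + 6: ¬(2*store(store(data, k, 3*e + 6), e, k - 7)[e + 1] + 5*k ≥ 5)
Answer: WP = ¬(2*store(store(data, k, 3*e + 6), e, k - 7)[e + 1] + 5*k ≥ 5)


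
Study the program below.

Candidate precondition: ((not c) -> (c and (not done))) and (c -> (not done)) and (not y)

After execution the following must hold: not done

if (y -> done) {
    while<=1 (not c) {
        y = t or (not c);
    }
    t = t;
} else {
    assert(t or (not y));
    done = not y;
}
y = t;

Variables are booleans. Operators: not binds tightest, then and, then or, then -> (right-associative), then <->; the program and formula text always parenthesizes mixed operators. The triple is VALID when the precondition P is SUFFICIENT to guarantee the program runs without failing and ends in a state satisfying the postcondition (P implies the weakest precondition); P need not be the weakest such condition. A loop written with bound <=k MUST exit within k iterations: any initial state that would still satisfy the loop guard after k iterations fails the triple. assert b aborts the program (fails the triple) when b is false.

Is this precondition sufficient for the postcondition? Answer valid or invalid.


Working backward. After the program, not done must hold.
Before y := t: not done
Then branch requires ((not c) -> (c and (not done))) and (c -> (not done)); else branch requires (t or (not y)) and y.
Before the if: ((y -> done) -> (((not c) -> (c and (not done))) and (c -> (not done)))) and ((not (y -> done)) -> ((t or (not y)) and y))
The weakest precondition is ((y -> done) -> (((not c) -> (c and (not done))) and (c -> (not done)))) and ((not (y -> done)) -> ((t or (not y)) and y)).
Check whether ((not c) -> (c and (not done))) and (c -> (not done)) and (not y) implies it.
Every state satisfying the precondition satisfies the weakest precondition: the implication holds.
Answer: valid


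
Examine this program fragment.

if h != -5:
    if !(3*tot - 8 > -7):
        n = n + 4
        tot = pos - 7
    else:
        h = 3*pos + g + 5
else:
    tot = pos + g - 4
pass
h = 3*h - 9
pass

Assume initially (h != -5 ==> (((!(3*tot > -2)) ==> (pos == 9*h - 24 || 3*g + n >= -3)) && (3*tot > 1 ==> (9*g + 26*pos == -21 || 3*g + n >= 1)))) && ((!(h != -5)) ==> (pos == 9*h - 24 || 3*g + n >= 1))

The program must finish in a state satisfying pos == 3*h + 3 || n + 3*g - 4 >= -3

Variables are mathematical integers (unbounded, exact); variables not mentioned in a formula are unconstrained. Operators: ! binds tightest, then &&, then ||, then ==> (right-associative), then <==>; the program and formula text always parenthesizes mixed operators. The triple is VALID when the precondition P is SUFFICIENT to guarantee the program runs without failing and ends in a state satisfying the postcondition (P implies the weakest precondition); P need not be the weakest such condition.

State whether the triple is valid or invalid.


Working backward. After the program, the postcondition pos == 3*h + 3 || n + 3*g - 4 >= -3 must hold; in canonical form it is pos == 3*h + 3 || 3*g + n >= 1.
Before skip: pos == 3*h + 3 || 3*g + n >= 1
Before h := 3*h - 9: pos == 9*h - 24 || 3*g + n >= 1
Before skip: pos == 9*h - 24 || 3*g + n >= 1
Then branch requires ((!(3*tot > 1)) ==> (pos == 9*h - 24 || 3*g + n >= -3)) && (3*tot > 1 ==> (9*g + 26*pos == -21 || 3*g + n >= 1)); else branch requires pos == 9*h - 24 || 3*g + n >= 1.
Before the if: (h != -5 ==> (((!(3*tot > 1)) ==> (pos == 9*h - 24 || 3*g + n >= -3)) && (3*tot > 1 ==> (9*g + 26*pos == -21 || 3*g + n >= 1)))) && ((!(h != -5)) ==> (pos == 9*h - 24 || 3*g + n >= 1))
The weakest precondition is (h != -5 ==> (((!(3*tot > 1)) ==> (pos == 9*h - 24 || 3*g + n >= -3)) && (3*tot > 1 ==> (9*g + 26*pos == -21 || 3*g + n >= 1)))) && ((!(h != -5)) ==> (pos == 9*h - 24 || 3*g + n >= 1)).
Check whether (h != -5 ==> (((!(3*tot > -2)) ==> (pos == 9*h - 24 || 3*g + n >= -3)) && (3*tot > 1 ==> (9*g + 26*pos == -21 || 3*g + n >= 1)))) && ((!(h != -5)) ==> (pos == 9*h - 24 || 3*g + n >= 1)) implies it.
Countermodel: at the initial state g = 0, h = -4, n = -4, pos = -59, tot = 0, the precondition holds but the weakest precondition fails.
Answer: invalid


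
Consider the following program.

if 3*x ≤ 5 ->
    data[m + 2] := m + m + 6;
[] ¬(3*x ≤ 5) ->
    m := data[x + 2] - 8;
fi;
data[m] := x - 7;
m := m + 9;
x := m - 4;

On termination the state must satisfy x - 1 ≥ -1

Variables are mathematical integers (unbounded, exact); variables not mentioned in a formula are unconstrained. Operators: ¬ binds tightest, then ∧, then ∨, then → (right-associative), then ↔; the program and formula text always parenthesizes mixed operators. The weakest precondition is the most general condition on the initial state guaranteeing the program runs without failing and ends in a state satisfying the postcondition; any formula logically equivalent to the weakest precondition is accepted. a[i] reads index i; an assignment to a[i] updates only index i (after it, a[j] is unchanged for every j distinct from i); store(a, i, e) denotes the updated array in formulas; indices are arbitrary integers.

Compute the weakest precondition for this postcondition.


Working backward. After the program, the postcondition x - 1 ≥ -1 must hold; in canonical form it is x ≥ 0.
Before x := m - 4: m ≥ 4
Before m := m + 9: m ≥ -5
Before data[m] := x - 7: m ≥ -5
Then branch requires m ≥ -5; else branch requires data[x + 2] ≥ 3.
Before the if: (3*x ≤ 5 → m ≥ -5) ∧ ((¬(3*x ≤ 5)) → data[x + 2] ≥ 3)
Answer: WP = (3*x ≤ 5 → m ≥ -5) ∧ ((¬(3*x ≤ 5)) → data[x + 2] ≥ 3)


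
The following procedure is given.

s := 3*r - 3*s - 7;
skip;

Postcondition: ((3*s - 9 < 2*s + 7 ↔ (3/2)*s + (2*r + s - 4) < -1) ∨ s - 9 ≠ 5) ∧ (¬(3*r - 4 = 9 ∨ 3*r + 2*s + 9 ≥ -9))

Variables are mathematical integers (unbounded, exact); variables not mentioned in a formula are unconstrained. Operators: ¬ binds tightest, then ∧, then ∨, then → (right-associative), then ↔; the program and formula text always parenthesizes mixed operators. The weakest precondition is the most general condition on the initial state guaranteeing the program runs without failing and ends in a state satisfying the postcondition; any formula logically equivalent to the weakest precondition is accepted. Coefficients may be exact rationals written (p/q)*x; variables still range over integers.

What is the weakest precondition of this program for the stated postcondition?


Working backward. After the program, the postcondition ((3*s - 9 < 2*s + 7 ↔ (3/2)*s + (2*r + s - 4) < -1) ∨ s - 9 ≠ 5) ∧ (¬(3*r - 4 = 9 ∨ 3*r + 2*s + 9 ≥ -9)) must hold; in canonical form it is ((s < 16 ↔ 2*r + (5/2)*s < 3) ∨ s ≠ 14) ∧ (¬(3*r = 13 ∨ 3*r + 2*s ≥ -18)).
Before skip: ((s < 16 ↔ 2*r + (5/2)*s < 3) ∨ s ≠ 14) ∧ (¬(3*r = 13 ∨ 3*r + 2*s ≥ -18))
Before s := 3*r - 3*s - 7: ((3*r < 3*s + 23 ↔ (19/2)*r < (15/2)*s + 41/2) ∨ 3*r ≠ 3*s + 21) ∧ (¬(3*r = 13 ∨ 9*r ≥ 6*s - 4))
Answer: WP = ((3*r < 3*s + 23 ↔ (19/2)*r < (15/2)*s + 41/2) ∨ 3*r ≠ 3*s + 21) ∧ (¬(3*r = 13 ∨ 9*r ≥ 6*s - 4))


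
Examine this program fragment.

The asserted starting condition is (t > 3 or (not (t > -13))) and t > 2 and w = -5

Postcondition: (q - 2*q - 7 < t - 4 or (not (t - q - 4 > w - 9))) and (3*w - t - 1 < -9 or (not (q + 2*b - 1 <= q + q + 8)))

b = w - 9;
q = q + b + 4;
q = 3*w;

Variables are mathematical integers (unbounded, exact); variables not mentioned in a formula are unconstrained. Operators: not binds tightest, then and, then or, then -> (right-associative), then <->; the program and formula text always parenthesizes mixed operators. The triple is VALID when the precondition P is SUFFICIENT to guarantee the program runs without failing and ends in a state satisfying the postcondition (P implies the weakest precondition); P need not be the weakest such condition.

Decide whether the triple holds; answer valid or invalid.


Working backward. After the program, the postcondition (q - 2*q - 7 < t - 4 or (not (t - q - 4 > w - 9))) and (3*w - t - 1 < -9 or (not (q + 2*b - 1 <= q + q + 8))) must hold; in canonical form it is (q + t > -3 or (not (t > q + w - 5))) and (3*w < t - 8 or (not (2*b <= q + 9))).
Before q := 3*w: (t + 3*w > -3 or (not (t > 4*w - 5))) and (3*w < t - 8 or (not (2*b <= 3*w + 9)))
Before q := q + b + 4: (t + 3*w > -3 or (not (t > 4*w - 5))) and (3*w < t - 8 or (not (2*b <= 3*w + 9)))
Before b := w - 9: (t + 3*w > -3 or (not (t > 4*w - 5))) and (3*w < t - 8 or (not (w >= -27)))
The weakest precondition is (t + 3*w > -3 or (not (t > 4*w - 5))) and (3*w < t - 8 or (not (w >= -27))).
Check whether (t > 3 or (not (t > -13))) and t > 2 and w = -5 implies it.
Countermodel: at the initial state t = 4, w = -5, the precondition holds but the weakest precondition fails.
Answer: invalid


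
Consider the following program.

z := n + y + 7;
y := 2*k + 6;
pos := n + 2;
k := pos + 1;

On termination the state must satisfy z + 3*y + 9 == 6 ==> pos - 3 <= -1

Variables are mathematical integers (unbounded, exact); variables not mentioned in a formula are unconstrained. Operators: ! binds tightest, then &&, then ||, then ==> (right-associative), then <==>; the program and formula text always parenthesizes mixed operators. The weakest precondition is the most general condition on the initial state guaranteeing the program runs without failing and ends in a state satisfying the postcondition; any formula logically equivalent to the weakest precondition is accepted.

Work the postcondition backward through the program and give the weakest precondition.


Working backward. After the program, the postcondition z + 3*y + 9 == 6 ==> pos - 3 <= -1 must hold; in canonical form it is 3*y + z == -3 ==> pos <= 2.
Before k := pos + 1: 3*y + z == -3 ==> pos <= 2
Before pos := n + 2: 3*y + z == -3 ==> n <= 0
Before y := 2*k + 6: 6*k + z == -21 ==> n <= 0
Before z := n + y + 7: 6*k + n + y == -28 ==> n <= 0
Answer: WP = 6*k + n + y == -28 ==> n <= 0


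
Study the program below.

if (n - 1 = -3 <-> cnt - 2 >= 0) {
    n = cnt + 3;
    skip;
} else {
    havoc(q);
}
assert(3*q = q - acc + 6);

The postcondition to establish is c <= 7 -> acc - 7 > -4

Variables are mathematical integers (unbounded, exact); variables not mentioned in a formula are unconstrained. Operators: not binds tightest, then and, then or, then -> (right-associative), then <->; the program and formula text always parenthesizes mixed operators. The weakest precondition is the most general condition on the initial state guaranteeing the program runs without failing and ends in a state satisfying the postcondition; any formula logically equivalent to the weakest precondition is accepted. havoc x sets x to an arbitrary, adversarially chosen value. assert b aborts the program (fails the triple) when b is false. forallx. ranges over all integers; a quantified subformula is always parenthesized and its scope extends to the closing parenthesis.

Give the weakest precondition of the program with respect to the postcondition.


Working backward. After the program, the postcondition c <= 7 -> acc - 7 > -4 must hold; in canonical form it is c <= 7 -> acc > 3.
Before assert 3*q = q - acc + 6: acc + 2*q = 6 and (c <= 7 -> acc > 3)
Then branch requires acc + 2*q = 6 and (c <= 7 -> acc > 3); else branch requires forall q_1. (acc + 2*q_1 = 6 and (c <= 7 -> acc > 3)).
Before the if: ((n = -2 <-> cnt >= 2) -> (acc + 2*q = 6 and (c <= 7 -> acc > 3))) and ((not (n = -2 <-> cnt >= 2)) -> (forall q_1. (acc + 2*q_1 = 6 and (c <= 7 -> acc > 3))))
Answer: WP = ((n = -2 <-> cnt >= 2) -> (acc + 2*q = 6 and (c <= 7 -> acc > 3))) and ((not (n = -2 <-> cnt >= 2)) -> (forall q_1. (acc + 2*q_1 = 6 and (c <= 7 -> acc > 3))))


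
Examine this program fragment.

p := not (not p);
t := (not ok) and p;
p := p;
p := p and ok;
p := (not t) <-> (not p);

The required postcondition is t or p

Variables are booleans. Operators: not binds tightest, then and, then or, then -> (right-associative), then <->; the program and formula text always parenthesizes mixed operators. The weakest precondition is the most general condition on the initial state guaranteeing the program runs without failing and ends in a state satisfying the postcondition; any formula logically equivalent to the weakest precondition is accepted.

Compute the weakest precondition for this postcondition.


Working backward. After the program, t or p must hold.
Before p := (not t) <-> (not p): t or ((not t) <-> (not p))
Before p := p and ok: t or ((not t) <-> (not (p and ok)))
Before p := p: t or ((not t) <-> (not (p and ok)))
Before t := (not ok) and p: ((not ok) and p) or ((not ((not ok) and p)) <-> (not (p and ok)))
Before p := not (not p): ((not ok) and p) or ((not ((not ok) and p)) <-> (not (p and ok)))
Answer: WP = ((not ok) and p) or ((not ((not ok) and p)) <-> (not (p and ok)))


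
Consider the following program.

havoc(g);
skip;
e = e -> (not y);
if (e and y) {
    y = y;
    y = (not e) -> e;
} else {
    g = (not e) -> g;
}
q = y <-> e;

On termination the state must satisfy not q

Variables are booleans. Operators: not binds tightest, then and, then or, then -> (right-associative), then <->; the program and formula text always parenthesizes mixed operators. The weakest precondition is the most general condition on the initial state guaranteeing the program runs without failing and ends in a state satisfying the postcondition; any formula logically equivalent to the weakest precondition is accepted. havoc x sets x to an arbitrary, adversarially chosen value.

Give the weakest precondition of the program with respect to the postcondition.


Working backward. After the program, not q must hold.
Before q := y <-> e: not (y <-> e)
Then branch requires not (((not e) -> e) <-> e); else branch requires not (y <-> e).
Before the if: ((e and y) -> (not (((not e) -> e) <-> e))) and ((not (e and y)) -> (not (y <-> e)))
Before e := e -> (not y): (((e -> (not y)) and y) -> (not (((not (e -> (not y))) -> (e -> (not y))) <-> (e -> (not y))))) and ((not ((e -> (not y)) and y)) -> (not (y <-> (e -> (not y)))))
Before skip: (((e -> (not y)) and y) -> (not (((not (e -> (not y))) -> (e -> (not y))) <-> (e -> (not y))))) and ((not ((e -> (not y)) and y)) -> (not (y <-> (e -> (not y)))))
Before havoc g: (((e -> (not y)) and y) -> (not (((not (e -> (not y))) -> (e -> (not y))) <-> (e -> (not y))))) and ((not ((e -> (not y)) and y)) -> (not (y <-> (e -> (not y)))))
Answer: WP = (((e -> (not y)) and y) -> (not (((not (e -> (not y))) -> (e -> (not y))) <-> (e -> (not y))))) and ((not ((e -> (not y)) and y)) -> (not (y <-> (e -> (not y)))))


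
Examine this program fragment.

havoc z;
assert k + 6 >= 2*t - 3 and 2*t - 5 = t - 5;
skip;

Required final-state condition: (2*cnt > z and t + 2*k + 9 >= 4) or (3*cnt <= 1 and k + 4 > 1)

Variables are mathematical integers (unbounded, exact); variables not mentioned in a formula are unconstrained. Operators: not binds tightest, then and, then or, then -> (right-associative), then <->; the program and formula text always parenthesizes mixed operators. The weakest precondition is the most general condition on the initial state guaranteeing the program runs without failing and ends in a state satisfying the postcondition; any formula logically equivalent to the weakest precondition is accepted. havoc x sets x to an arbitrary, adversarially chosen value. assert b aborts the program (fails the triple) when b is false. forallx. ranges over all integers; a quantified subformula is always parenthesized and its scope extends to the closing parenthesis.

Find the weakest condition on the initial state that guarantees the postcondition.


Working backward. After the program, the postcondition (2*cnt > z and t + 2*k + 9 >= 4) or (3*cnt <= 1 and k + 4 > 1) must hold; in canonical form it is (2*cnt > z and 2*k + t >= -5) or (3*cnt <= 1 and k > -3).
Before skip: (2*cnt > z and 2*k + t >= -5) or (3*cnt <= 1 and k > -3)
Before assert k + 6 >= 2*t - 3 and 2*t - 5 = t - 5: k >= 2*t - 9 and t = 0 and ((2*cnt > z and 2*k + t >= -5) or (3*cnt <= 1 and k > -3))
Before havoc z: forall z_1. (k >= 2*t - 9 and t = 0 and ((2*cnt > z_1 and 2*k + t >= -5) or (3*cnt <= 1 and k > -3)))
Answer: WP = forall z_1. (k >= 2*t - 9 and t = 0 and ((2*cnt > z_1 and 2*k + t >= -5) or (3*cnt <= 1 and k > -3)))
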